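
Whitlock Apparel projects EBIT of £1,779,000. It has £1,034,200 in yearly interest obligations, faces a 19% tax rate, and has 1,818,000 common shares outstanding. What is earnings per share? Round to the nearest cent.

Interest = £1,034,200.00, so EBT = £1,779,000 − £1,034,200.00 = £744,800.00.
After tax at 19%: net income = £744,800.00 × 0.81 = £603,288.00.
EPS = £603,288.00 ÷ 1,818,000 = £0.33.

£0.33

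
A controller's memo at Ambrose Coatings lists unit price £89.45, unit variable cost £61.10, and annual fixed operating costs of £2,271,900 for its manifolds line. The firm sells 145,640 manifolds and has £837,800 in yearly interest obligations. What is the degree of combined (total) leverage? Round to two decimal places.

Contribution at this volume is 145,640 × £28.35 = £4,128,894.00.
Operating income = contribution − fixed costs = £4,128,894.00 − £2,271,900 = £1,856,994.00. Interest = £837,800.00.
DOL = £4,128,894.00 ÷ £1,856,994.00 = 2.2234; DFL = £1,856,994.00 ÷ £1,019,194.00 = 1.8220.
Combined leverage = 2.2234 × 1.8220 = 4.0510.

4.05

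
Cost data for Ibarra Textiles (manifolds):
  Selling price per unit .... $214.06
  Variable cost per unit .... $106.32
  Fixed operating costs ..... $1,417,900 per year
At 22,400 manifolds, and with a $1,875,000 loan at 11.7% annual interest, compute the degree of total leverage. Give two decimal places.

3.11

Contribution at this volume is 22,400 × $107.74 = $2,413,376.00.
Subtracting fixed costs: EBIT = $2,413,376.00 − $1,417,900 = $995,476.00. Interest = $219,375.00.
DOL = $2,413,376.00 ÷ $995,476.00 = 2.4243; DFL = $995,476.00 ÷ $776,101.00 = 1.2827.
DCL = DOL × DFL = 2.4243 × 1.2827 = 3.1096.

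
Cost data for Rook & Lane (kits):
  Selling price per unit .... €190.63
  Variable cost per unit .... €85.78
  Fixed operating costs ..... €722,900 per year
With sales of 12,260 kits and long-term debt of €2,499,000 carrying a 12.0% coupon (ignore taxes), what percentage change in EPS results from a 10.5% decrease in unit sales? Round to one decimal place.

-51.4%

Total contribution margin = 12,260 × €104.85 = €1,285,461.00.
Operating income = contribution − fixed costs = €1,285,461.00 − €722,900 = €562,561.00.
Interest = €299,880.00, so EBIT − I = €262,681.00.
DCL = total CM / (EBIT − I) = €1,285,461.00 / €262,681.00 = 4.8936.
%ΔEPS = DCL × %ΔSales = 4.8936 × -10.5% = -51.4%.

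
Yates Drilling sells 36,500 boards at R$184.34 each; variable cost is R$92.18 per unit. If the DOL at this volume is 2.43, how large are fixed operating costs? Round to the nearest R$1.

Total contribution margin = 36,500 × R$92.16 = R$3,363,840.00.
DOL = contribution / EBIT, so EBIT = R$3,363,840.00 / 2.43 = R$1,384,296.30.
Fixed costs = CM − EBIT = R$3,363,840.00 − R$1,384,296.30 = R$1,979,544.

R$1,979,544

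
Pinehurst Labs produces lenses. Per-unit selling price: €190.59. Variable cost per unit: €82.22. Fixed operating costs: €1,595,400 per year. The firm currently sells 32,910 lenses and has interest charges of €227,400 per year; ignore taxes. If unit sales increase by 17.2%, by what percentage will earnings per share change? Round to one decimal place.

+35.2%

Contribution at this volume is 32,910 × €108.37 = €3,566,456.70.
Operating income = contribution − fixed costs = €3,566,456.70 − €1,595,400 = €1,971,056.70.
After interest of €227,400.00, pre-tax earnings = €1,743,656.70.
Degree of combined leverage = contribution ÷ (EBIT − I) = €3,566,456.70 ÷ €1,743,656.70 = 2.0454.
%ΔEPS = DCL × %ΔSales = 2.0454 × +17.2% = +35.2%.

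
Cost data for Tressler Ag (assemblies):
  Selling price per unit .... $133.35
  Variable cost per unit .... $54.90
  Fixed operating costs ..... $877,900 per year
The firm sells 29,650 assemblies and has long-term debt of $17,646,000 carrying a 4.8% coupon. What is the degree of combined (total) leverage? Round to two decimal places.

3.87

Total contribution margin = 29,650 × $78.45 = $2,326,042.50.
Operating income = contribution − fixed costs = $2,326,042.50 − $877,900 = $1,448,142.50. Interest = $847,008.00, so EBIT − I = $601,134.50.
DCL = contribution ÷ (EBIT − I) = $2,326,042.50 ÷ $601,134.50 = 3.8694.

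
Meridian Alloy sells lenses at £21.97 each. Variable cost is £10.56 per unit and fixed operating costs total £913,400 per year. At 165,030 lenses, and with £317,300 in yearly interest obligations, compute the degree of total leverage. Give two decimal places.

2.89

At 165,030 units, contribution = 165,030 × £11.41 = £1,882,992.30.
Operating income = contribution − fixed costs = £1,882,992.30 − £913,400 = £969,592.30. Interest = £317,300.00.
DOL = £1,882,992.30 ÷ £969,592.30 = 1.9420; DFL = £969,592.30 ÷ £652,292.30 = 1.4864.
DCL = DOL × DFL = 1.9420 × 1.4864 = 2.8866.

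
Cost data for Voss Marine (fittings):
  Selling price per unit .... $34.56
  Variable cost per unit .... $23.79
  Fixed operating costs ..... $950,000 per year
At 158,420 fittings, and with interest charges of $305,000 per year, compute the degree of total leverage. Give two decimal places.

3.78

At 158,420 units, contribution = 158,420 × $10.77 = $1,706,183.40.
Operating income = contribution − fixed costs = $1,706,183.40 − $950,000 = $756,183.40. Interest = $305,000.00.
DOL = $1,706,183.40 ÷ $756,183.40 = 2.2563; DFL = $756,183.40 ÷ $451,183.40 = 1.6760.
Combined leverage = 2.2563 × 1.6760 = 3.7816.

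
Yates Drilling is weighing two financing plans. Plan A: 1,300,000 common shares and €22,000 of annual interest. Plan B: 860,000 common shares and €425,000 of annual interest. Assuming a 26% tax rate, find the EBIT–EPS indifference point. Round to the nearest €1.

€1,212,682

At indifference, (EBIT − 22,000)(1 − t)/1,300,000 = (EBIT − 425,000)(1 − t)/860,000.
Cancelling (1 − t) and cross-multiplying: 860,000·(EBIT − 22,000) = 1,300,000·(EBIT − 425,000).
EBIT × (1,300,000 − 860,000) = 425,000 × 1,300,000 − 22,000 × 860,000 = 533,580,000,000, so EBIT = 533,580,000,000 ÷ 440,000 = 1,212,681.82.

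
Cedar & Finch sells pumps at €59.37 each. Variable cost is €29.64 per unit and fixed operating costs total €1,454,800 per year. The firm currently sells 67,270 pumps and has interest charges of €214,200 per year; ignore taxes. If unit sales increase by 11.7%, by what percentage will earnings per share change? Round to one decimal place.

Contribution at this volume is 67,270 × €29.73 = €1,999,937.10.
EBIT = €1,999,937.10 − €1,454,800 = €545,137.10.
After interest of €214,200.00, pre-tax earnings = €330,937.10.
Degree of combined leverage = contribution ÷ (EBIT − I) = €1,999,937.10 ÷ €330,937.10 = 6.0433.
EPS therefore changes by 6.0433 × (+11.7%) = +70.7%.

+70.7%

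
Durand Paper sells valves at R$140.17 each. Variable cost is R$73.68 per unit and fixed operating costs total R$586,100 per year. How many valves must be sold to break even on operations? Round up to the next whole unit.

Contribution margin per unit = R$140.17 − R$73.68 = R$66.49.
Break-even volume = fixed costs ÷ CM per unit = R$586,100 ÷ R$66.49 = 8,814.86, so 8,815 valves.

8,815 valves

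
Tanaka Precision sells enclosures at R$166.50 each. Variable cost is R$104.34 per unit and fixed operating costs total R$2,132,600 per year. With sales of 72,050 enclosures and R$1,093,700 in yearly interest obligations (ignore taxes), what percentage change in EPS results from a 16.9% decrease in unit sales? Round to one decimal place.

-60.4%

Contribution at this volume is 72,050 × R$62.16 = R$4,478,628.00.
Operating income = contribution − fixed costs = R$4,478,628.00 − R$2,132,600 = R$2,346,028.00.
After interest of R$1,093,700.00, pre-tax earnings = R$1,252,328.00.
Degree of combined leverage = contribution ÷ (EBIT − I) = R$4,478,628.00 ÷ R$1,252,328.00 = 3.5762.
%ΔEPS = DCL × %ΔSales = 3.5762 × -16.9% = -60.4%.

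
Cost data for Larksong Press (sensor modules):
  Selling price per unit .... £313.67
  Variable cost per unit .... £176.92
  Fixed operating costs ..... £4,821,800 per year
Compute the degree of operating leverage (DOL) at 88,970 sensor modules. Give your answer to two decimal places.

Total contribution margin = 88,970 × £136.75 = £12,166,647.50.
Subtracting fixed costs: EBIT = £12,166,647.50 − £4,821,800 = £7,344,847.50.
Degree of operating leverage = £12,166,647.50 / £7,344,847.50 = 1.6565.

1.66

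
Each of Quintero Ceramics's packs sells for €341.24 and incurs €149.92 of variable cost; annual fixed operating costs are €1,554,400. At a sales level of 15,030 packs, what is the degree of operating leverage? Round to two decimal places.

2.18

Contribution at this volume is 15,030 × €191.32 = €2,875,539.60.
Subtracting fixed costs: EBIT = €2,875,539.60 − €1,554,400 = €1,321,139.60.
Degree of operating leverage = €2,875,539.60 / €1,321,139.60 = 2.1766.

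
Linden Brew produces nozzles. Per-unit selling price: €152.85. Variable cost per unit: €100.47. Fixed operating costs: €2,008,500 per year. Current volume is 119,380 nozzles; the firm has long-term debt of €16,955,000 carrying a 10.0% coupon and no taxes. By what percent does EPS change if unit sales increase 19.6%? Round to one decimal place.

+48.1%

Contribution at this volume is 119,380 × €52.38 = €6,253,124.40.
Operating income = contribution − fixed costs = €6,253,124.40 − €2,008,500 = €4,244,624.40.
Interest = €1,695,500.00, so EBIT − I = €2,549,124.40.
DCL = total CM / (EBIT − I) = €6,253,124.40 / €2,549,124.40 = 2.4530.
EPS therefore changes by 2.4530 × (+19.6%) = +48.1%.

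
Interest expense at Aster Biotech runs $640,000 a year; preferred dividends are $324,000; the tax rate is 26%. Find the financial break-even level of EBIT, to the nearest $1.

$1,077,838

Preferred dividends are paid after tax, so their pre-tax equivalent is $324,000 ÷ (1 − 0.26) = $437,837.84.
Financial break-even EBIT = interest + D_p ÷ (1 − t) = $640,000 + $437,837.84 = $1,077,837.84.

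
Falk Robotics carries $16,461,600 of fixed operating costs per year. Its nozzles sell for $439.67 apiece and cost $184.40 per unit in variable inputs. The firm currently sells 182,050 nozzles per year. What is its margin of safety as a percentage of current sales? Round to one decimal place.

Each unit contributes $439.67 − $184.40 = $255.27. Break-even units = $16,461,600 ÷ $255.27 = 64,487.01; break-even revenue = 64,487.01 × $439.67 = $28,353,005.34.
Current sales = 182,050 × $439.67 = $80,041,923.50.
Margin of safety = ($80,041,923.50 − $28,353,005.34) ÷ $80,041,923.50 = 64.6%.

64.6%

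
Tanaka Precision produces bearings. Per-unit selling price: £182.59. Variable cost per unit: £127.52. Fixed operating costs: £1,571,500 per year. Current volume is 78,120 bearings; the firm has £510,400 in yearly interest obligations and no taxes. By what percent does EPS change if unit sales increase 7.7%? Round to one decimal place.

+14.9%

Contribution at this volume is 78,120 × £55.07 = £4,302,068.40.
Subtracting fixed costs: EBIT = £4,302,068.40 − £1,571,500 = £2,730,568.40.
After interest of £510,400.00, pre-tax earnings = £2,220,168.40.
DCL = total CM / (EBIT − I) = £4,302,068.40 / £2,220,168.40 = 1.9377.
EPS therefore changes by 1.9377 × (+7.7%) = +14.9%.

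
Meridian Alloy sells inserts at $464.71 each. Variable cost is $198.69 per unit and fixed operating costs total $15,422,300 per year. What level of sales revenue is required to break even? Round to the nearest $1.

$26,941,196

CM per unit = $464.71 − $198.69 = $266.02; CM ratio = $266.02 / $464.71 = 0.5724.
Break-even revenue = fixed costs × price ÷ CM = $15,422,300 × $464.71 ÷ $266.02 = $26,941,196.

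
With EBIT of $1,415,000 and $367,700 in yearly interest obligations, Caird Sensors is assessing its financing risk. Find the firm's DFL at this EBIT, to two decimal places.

1.35

Interest = $367,700.00.
DFL = EBIT ÷ (EBIT − I) = $1,415,000 ÷ ($1,415,000 − $367,700.00) = $1,415,000 ÷ $1,047,300.00 = 1.3511.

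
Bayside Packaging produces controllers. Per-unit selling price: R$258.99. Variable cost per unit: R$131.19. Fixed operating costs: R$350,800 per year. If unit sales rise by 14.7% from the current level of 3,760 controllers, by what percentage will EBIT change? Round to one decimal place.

+54.5%

At 3,760 units, contribution = 3,760 × R$127.80 = R$480,528.00.
Operating income = contribution − fixed costs = R$480,528.00 − R$350,800 = R$129,728.00.
So DOL = total CM / EBIT = R$480,528.00 / R$129,728.00 = 3.7041.
So EBIT moves 3.7041 × (+14.7%) = +54.5%.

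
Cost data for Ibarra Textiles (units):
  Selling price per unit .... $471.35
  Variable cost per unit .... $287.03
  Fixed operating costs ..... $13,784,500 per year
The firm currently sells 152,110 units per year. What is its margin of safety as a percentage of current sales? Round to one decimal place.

Unit CM = price − variable cost = $471.35 − $287.03 = $184.32. Break-even units = $13,784,500 ÷ $184.32 = 74,785.70; break-even revenue = 74,785.70 × $471.35 = $35,250,239.12.
Actual sales revenue = 152,110 × $471.35 = $71,697,048.50.
Margin of safety = ($71,697,048.50 − $35,250,239.12) ÷ $71,697,048.50 = 50.8%.

50.8%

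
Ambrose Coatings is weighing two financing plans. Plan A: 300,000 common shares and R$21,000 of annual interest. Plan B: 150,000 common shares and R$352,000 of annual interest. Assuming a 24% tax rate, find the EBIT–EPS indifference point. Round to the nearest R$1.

At indifference, (EBIT − 21,000)(1 − t)/300,000 = (EBIT − 352,000)(1 − t)/150,000.
Cancelling (1 − t) and cross-multiplying: 150,000·(EBIT − 21,000) = 300,000·(EBIT − 352,000).
EBIT × (300,000 − 150,000) = 352,000 × 300,000 − 21,000 × 150,000 = 102,450,000,000, so EBIT = 102,450,000,000 ÷ 150,000 = 683,000.00.

R$683,000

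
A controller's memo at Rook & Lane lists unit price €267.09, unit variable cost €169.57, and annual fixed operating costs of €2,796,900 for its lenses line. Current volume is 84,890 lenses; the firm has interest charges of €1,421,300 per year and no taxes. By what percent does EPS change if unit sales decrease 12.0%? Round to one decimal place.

-24.5%

Contribution at this volume is 84,890 × €97.52 = €8,278,472.80.
Subtracting fixed costs: EBIT = €8,278,472.80 − €2,796,900 = €5,481,572.80.
Interest = €1,421,300.00, so EBIT − I = €4,060,272.80.
DCL = total CM / (EBIT − I) = €8,278,472.80 / €4,060,272.80 = 2.0389.
%ΔEPS = DCL × %ΔSales = 2.0389 × -12.0% = -24.5%.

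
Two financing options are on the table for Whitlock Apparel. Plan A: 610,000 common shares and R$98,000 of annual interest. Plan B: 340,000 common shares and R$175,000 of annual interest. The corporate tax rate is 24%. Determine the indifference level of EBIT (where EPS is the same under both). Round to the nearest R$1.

R$271,963

At indifference, (EBIT − 98,000)(1 − t)/610,000 = (EBIT − 175,000)(1 − t)/340,000.
The (1 − t) factor cancels: (EBIT − 98,000) × 340,000 = (EBIT − 175,000) × 610,000.
EBIT × (610,000 − 340,000) = 175,000 × 610,000 − 98,000 × 340,000 = 73,430,000,000, so EBIT = 73,430,000,000 ÷ 270,000 = 271,962.96.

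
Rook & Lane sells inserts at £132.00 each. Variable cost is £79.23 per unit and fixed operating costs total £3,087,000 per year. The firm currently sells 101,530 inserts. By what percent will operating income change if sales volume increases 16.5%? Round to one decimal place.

+38.9%

Total contribution margin = 101,530 × £52.77 = £5,357,738.10.
Subtracting fixed costs: EBIT = £5,357,738.10 − £3,087,000 = £2,270,738.10.
DOL = contribution ÷ EBIT = £5,357,738.10 ÷ £2,270,738.10 = 2.3595.
So EBIT moves 2.3595 × (+16.5%) = +38.9%.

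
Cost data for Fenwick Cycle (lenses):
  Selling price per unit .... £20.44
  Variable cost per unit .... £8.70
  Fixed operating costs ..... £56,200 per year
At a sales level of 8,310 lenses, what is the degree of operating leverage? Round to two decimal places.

2.36

Total contribution margin = 8,310 × £11.74 = £97,559.40.
EBIT = £97,559.40 − £56,200 = £41,359.40.
Degree of operating leverage = £97,559.40 / £41,359.40 = 2.3588.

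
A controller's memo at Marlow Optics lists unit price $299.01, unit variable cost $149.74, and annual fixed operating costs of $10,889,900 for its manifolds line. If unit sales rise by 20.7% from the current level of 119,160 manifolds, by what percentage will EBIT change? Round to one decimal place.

At 119,160 units, contribution = 119,160 × $149.27 = $17,787,013.20.
Subtracting fixed costs: EBIT = $17,787,013.20 − $10,889,900 = $6,897,113.20.
So DOL = total CM / EBIT = $17,787,013.20 / $6,897,113.20 = 2.5789.
Operating income changes by 2.5789 × +20.7% = +53.4%.

+53.4%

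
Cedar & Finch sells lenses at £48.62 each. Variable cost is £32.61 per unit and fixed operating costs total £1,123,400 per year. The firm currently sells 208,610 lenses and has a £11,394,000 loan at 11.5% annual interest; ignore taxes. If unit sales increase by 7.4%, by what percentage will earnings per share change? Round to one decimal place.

At 208,610 units, contribution = 208,610 × £16.01 = £3,339,846.10.
Operating income = contribution − fixed costs = £3,339,846.10 − £1,123,400 = £2,216,446.10.
Interest = £1,310,310.00, so EBIT − I = £906,136.10.
DCL = total CM / (EBIT − I) = £3,339,846.10 / £906,136.10 = 3.6858.
EPS therefore changes by 3.6858 × (+7.4%) = +27.3%.

+27.3%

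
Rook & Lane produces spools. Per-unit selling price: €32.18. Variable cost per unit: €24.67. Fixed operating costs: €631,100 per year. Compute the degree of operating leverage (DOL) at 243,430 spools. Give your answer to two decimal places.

1.53

Total contribution margin = 243,430 × €7.51 = €1,828,159.30.
Operating income = contribution − fixed costs = €1,828,159.30 − €631,100 = €1,197,059.30.
Degree of operating leverage = €1,828,159.30 / €1,197,059.30 = 1.5272.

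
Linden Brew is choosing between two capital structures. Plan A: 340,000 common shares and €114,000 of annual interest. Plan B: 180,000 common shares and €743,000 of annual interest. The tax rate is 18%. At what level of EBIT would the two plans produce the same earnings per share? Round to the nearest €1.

€1,450,625

Set EPS_A = EPS_B: (EBIT − €114,000)(1 − 0.18) ÷ 340,000 = (EBIT − €743,000)(1 − 0.18) ÷ 180,000.
Cancelling (1 − t) and cross-multiplying: 180,000·(EBIT − 114,000) = 340,000·(EBIT − 743,000).
EBIT × (340,000 − 180,000) = 743,000 × 340,000 − 114,000 × 180,000 = 232,100,000,000, so EBIT = 232,100,000,000 ÷ 160,000 = 1,450,625.00.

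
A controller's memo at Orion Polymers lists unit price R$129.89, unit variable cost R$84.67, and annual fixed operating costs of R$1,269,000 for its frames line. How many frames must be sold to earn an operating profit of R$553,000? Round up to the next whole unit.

40,292 frames

Unit CM = price − variable cost = R$129.89 − R$84.67 = R$45.22.
Need Q such that Q × R$45.22 − R$1,269,000 = R$553,000, i.e. Q = R$1,822,000 / R$45.22 = 40,291.91 → 40,292.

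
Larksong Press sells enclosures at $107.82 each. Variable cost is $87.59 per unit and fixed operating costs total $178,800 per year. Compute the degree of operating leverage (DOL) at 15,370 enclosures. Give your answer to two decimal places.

2.35

Total contribution margin = 15,370 × $20.23 = $310,935.10.
Subtracting fixed costs: EBIT = $310,935.10 − $178,800 = $132,135.10.
Degree of operating leverage = $310,935.10 / $132,135.10 = 2.3532.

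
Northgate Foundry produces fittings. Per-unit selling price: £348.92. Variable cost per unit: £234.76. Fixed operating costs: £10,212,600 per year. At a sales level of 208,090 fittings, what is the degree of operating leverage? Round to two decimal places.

At 208,090 units, contribution = 208,090 × £114.16 = £23,755,554.40.
Operating income = contribution − fixed costs = £23,755,554.40 − £10,212,600 = £13,542,954.40.
DOL = contribution ÷ EBIT = £23,755,554.40 ÷ £13,542,954.40 = 1.7541.

1.75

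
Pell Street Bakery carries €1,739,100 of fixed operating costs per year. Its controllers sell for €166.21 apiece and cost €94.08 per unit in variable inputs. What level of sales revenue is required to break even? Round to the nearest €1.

€4,007,428

Contribution margin per unit = €166.21 − €94.08 = €72.13, a CM ratio of €72.13 ÷ €166.21 = 0.4340.
Break-even sales = FC ÷ CM ratio = €1,739,100 × €166.21 / €72.13 = €4,007,428.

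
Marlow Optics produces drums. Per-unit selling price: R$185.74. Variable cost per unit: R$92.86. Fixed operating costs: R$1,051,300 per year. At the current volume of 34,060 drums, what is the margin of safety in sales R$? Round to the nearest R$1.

R$4,223,931

Each unit contributes R$185.74 − R$92.86 = R$92.88. Break-even units = R$1,051,300 ÷ R$92.88 = 11,318.91; break-even revenue = 11,318.91 × R$185.74 = R$2,102,373.62.
Actual sales revenue = 34,060 × R$185.74 = R$6,326,304.40.
Margin of safety = R$6,326,304.40 − R$2,102,373.62 = R$4,223,931.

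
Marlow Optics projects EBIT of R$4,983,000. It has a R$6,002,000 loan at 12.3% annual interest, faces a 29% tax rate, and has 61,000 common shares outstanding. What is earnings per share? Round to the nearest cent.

Pre-tax income = R$4,983,000 − R$738,246.00 = R$4,244,754.00.
Net income = R$4,244,754.00 × (1 − 0.29) = R$3,013,775.34.
Per share: R$3,013,775.34 / 61,000 shares = R$49.41.

R$49.41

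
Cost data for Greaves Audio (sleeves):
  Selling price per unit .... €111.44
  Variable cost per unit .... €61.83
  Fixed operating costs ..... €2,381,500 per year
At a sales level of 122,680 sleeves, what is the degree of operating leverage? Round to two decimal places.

1.64

At 122,680 units, contribution = 122,680 × €49.61 = €6,086,154.80.
Operating income = contribution − fixed costs = €6,086,154.80 − €2,381,500 = €3,704,654.80.
So DOL = total CM / EBIT = €6,086,154.80 / €3,704,654.80 = 1.6428.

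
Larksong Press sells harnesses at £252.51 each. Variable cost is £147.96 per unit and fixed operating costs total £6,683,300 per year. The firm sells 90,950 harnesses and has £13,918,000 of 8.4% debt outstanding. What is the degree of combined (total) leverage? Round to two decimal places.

Contribution at this volume is 90,950 × £104.55 = £9,508,822.50.
Subtracting fixed costs: EBIT = £9,508,822.50 − £6,683,300 = £2,825,522.50. Interest = £1,169,112.00.
DOL = £9,508,822.50 ÷ £2,825,522.50 = 3.3653; DFL = £2,825,522.50 ÷ £1,656,410.50 = 1.7058.
DCL = DOL × DFL = 3.3653 × 1.7058 = 5.7405.

5.74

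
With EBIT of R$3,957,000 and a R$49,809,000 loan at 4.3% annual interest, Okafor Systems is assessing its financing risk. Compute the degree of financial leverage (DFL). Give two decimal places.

2.18

Annual interest charges come to R$2,141,787.00.
DFL = EBIT ÷ (EBIT − I) = R$3,957,000 ÷ (R$3,957,000 − R$2,141,787.00) = R$3,957,000 ÷ R$1,815,213.00 = 2.1799.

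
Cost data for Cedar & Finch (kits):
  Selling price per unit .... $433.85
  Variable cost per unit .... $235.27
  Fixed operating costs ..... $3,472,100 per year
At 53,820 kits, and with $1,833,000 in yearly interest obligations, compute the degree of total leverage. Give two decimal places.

1.99

At 53,820 units, contribution = 53,820 × $198.58 = $10,687,575.60.
Subtracting fixed costs: EBIT = $10,687,575.60 − $3,472,100 = $7,215,475.60. Interest = $1,833,000.00.
DOL = $10,687,575.60 ÷ $7,215,475.60 = 1.4812; DFL = $7,215,475.60 ÷ $5,382,475.60 = 1.3405.
DCL = DOL × DFL = 1.4812 × 1.3405 = 1.9855.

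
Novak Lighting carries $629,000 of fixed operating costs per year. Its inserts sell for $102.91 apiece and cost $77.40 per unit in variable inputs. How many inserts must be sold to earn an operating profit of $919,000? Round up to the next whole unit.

Contribution margin per unit = $102.91 − $77.40 = $25.51.
Need Q such that Q × $25.51 − $629,000 = $919,000, i.e. Q = $1,548,000 / $25.51 = 60,682.09 → 60,683.

60,683 inserts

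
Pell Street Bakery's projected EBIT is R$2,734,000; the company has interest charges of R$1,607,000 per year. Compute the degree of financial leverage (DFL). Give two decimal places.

2.43

Interest = R$1,607,000.00.
DFL = EBIT ÷ (EBIT − I) = R$2,734,000 ÷ (R$2,734,000 − R$1,607,000.00) = R$2,734,000 ÷ R$1,127,000.00 = 2.4259.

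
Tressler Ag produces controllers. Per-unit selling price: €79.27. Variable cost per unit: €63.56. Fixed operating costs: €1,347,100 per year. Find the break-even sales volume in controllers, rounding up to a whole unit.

85,748 controllers

Contribution margin per unit = €79.27 − €63.56 = €15.71.
Units to break even: €1,347,100 ÷ €15.71 = 85,747.93, rounded up to 85,748.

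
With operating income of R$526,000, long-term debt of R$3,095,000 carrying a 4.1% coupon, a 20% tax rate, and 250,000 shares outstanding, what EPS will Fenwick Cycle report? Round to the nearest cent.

R$1.28

Pre-tax income = R$526,000 − R$126,895.00 = R$399,105.00.
After tax at 20%: net income = R$399,105.00 × 0.80 = R$319,284.00.
EPS = R$319,284.00 ÷ 250,000 = R$1.28.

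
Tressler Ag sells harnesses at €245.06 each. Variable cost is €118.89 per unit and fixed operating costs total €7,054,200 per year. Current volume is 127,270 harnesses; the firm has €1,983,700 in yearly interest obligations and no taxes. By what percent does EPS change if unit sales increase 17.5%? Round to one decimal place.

Total contribution margin = 127,270 × €126.17 = €16,057,655.90.
Operating income = contribution − fixed costs = €16,057,655.90 − €7,054,200 = €9,003,455.90.
Interest = €1,983,700.00, so EBIT − I = €7,019,755.90.
Degree of combined leverage = contribution ÷ (EBIT − I) = €16,057,655.90 ÷ €7,019,755.90 = 2.2875.
EPS therefore changes by 2.2875 × (+17.5%) = +40.0%.

+40.0%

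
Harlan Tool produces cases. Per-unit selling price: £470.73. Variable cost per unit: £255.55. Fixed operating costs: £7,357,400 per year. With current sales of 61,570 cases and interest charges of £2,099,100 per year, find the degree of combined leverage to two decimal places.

3.49

Contribution at this volume is 61,570 × £215.18 = £13,248,632.60.
EBIT = £13,248,632.60 − £7,357,400 = £5,891,232.60. Interest = £2,099,100.00, so EBIT − I = £3,792,132.60.
DCL = contribution ÷ (EBIT − I) = £13,248,632.60 ÷ £3,792,132.60 = 3.4937.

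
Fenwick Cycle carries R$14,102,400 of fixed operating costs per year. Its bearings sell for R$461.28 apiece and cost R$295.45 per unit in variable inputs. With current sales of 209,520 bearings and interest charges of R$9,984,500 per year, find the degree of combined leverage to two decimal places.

Total contribution margin = 209,520 × R$165.83 = R$34,744,701.60.
Subtracting fixed costs: EBIT = R$34,744,701.60 − R$14,102,400 = R$20,642,301.60. Interest = R$9,984,500.00, so EBIT − I = R$10,657,801.60.
Degree of total leverage = total CM / (EBIT − interest) = R$34,744,701.60 / R$10,657,801.60 = 3.2600.

3.26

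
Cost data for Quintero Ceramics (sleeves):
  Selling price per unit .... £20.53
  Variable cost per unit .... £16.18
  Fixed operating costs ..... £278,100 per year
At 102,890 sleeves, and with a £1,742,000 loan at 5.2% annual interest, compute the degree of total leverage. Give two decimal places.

At 102,890 units, contribution = 102,890 × £4.35 = £447,571.50.
EBIT = £447,571.50 − £278,100 = £169,471.50. Interest = £90,584.00, so EBIT − I = £78,887.50.
Degree of total leverage = total CM / (EBIT − interest) = £447,571.50 / £78,887.50 = 5.6735.

5.67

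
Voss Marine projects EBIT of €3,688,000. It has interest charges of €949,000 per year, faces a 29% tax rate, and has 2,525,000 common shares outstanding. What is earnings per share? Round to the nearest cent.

€0.77

Interest = €949,000.00, so EBT = €3,688,000 − €949,000.00 = €2,739,000.00.
After tax at 29%: net income = €2,739,000.00 × 0.71 = €1,944,690.00.
EPS = €1,944,690.00 ÷ 2,525,000 = €0.77.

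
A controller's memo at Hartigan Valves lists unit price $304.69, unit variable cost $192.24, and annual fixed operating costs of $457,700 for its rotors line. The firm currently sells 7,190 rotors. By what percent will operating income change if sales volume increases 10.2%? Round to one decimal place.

+23.5%

Total contribution margin = 7,190 × $112.45 = $808,515.50.
Operating income = contribution − fixed costs = $808,515.50 − $457,700 = $350,815.50.
DOL = contribution ÷ EBIT = $808,515.50 ÷ $350,815.50 = 2.3047.
Operating income changes by 2.3047 × +10.2% = +23.5%.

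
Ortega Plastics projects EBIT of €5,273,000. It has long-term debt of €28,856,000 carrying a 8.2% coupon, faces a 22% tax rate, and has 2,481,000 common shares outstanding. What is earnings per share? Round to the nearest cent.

Interest = €2,366,192.00, so EBT = €5,273,000 − €2,366,192.00 = €2,906,808.00.
Net income = €2,906,808.00 × (1 − 0.22) = €2,267,310.24.
Per share: €2,267,310.24 / 2,481,000 shares = €0.91.

€0.91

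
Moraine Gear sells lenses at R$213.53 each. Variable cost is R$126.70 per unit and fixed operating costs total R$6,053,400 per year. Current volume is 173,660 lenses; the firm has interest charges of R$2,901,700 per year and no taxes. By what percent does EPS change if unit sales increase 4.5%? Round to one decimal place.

Total contribution margin = 173,660 × R$86.83 = R$15,078,897.80.
EBIT = R$15,078,897.80 − R$6,053,400 = R$9,025,497.80.
Interest = R$2,901,700.00, so EBIT − I = R$6,123,797.80.
DCL = total CM / (EBIT − I) = R$15,078,897.80 / R$6,123,797.80 = 2.4623.
%ΔEPS = DCL × %ΔSales = 2.4623 × +4.5% = +11.1%.

+11.1%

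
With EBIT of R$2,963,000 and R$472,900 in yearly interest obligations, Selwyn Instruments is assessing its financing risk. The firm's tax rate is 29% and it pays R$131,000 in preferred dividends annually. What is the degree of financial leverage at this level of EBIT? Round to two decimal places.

Annual interest charges come to R$472,900.00.
Pre-tax preferred-dividend burden = R$131,000 ÷ (1 − 0.29) = R$184,507.04.
DFL = EBIT ÷ [EBIT − I − D_p/(1−t)] = R$2,963,000 ÷ [R$2,963,000 − R$472,900.00 − R$184,507.04] = R$2,963,000 ÷ R$2,305,592.96 = 1.2851.

1.29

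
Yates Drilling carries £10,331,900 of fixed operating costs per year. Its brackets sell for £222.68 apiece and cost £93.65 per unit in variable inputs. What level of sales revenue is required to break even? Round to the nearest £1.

Contribution margin per unit = £222.68 − £93.65 = £129.03, a CM ratio of £129.03 ÷ £222.68 = 0.5794.
Break-even revenue = fixed costs × price ÷ CM = £10,331,900 × £222.68 ÷ £129.03 = £17,830,795.

£17,830,795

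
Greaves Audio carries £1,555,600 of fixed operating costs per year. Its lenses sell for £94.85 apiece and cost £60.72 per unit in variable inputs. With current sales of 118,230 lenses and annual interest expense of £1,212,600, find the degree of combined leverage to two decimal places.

At 118,230 units, contribution = 118,230 × £34.13 = £4,035,189.90.
EBIT = £4,035,189.90 − £1,555,600 = £2,479,589.90. Interest = £1,212,600.00, so EBIT − I = £1,266,989.90.
Degree of total leverage = total CM / (EBIT − interest) = £4,035,189.90 / £1,266,989.90 = 3.1849.

3.18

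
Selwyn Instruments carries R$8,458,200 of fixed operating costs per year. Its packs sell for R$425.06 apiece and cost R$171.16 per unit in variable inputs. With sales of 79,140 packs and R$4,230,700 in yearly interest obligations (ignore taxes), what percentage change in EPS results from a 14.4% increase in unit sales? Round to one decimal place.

Contribution at this volume is 79,140 × R$253.90 = R$20,093,646.00.
Subtracting fixed costs: EBIT = R$20,093,646.00 − R$8,458,200 = R$11,635,446.00.
After interest of R$4,230,700.00, pre-tax earnings = R$7,404,746.00.
DCL = total CM / (EBIT − I) = R$20,093,646.00 / R$7,404,746.00 = 2.7136.
EPS therefore changes by 2.7136 × (+14.4%) = +39.1%.

+39.1%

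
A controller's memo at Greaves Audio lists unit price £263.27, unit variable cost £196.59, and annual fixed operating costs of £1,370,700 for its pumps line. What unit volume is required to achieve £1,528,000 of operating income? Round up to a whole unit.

43,472 pumps

Contribution margin per unit = £263.27 − £196.59 = £66.68.
Required volume = (fixed costs + target profit) ÷ CM = (£1,370,700 + £1,528,000) ÷ £66.68 = 43,471.81, so 43,472 pumps.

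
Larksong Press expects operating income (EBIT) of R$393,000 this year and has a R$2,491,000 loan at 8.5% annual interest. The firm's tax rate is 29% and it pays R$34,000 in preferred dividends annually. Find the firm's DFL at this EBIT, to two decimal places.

2.95

Annual interest charges come to R$211,735.00.
Preferred dividends grossed up pre-tax: R$34,000 / (1 − 0.29) = R$47,887.32.
DFL = EBIT ÷ [EBIT − I − D_p/(1−t)] = R$393,000 ÷ [R$393,000 − R$211,735.00 − R$47,887.32] = R$393,000 ÷ R$133,377.68 = 2.9465.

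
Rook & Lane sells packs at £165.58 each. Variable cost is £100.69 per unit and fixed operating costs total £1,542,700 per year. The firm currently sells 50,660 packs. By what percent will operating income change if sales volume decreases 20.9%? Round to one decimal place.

-39.4%

Total contribution margin = 50,660 × £64.89 = £3,287,327.40.
Subtracting fixed costs: EBIT = £3,287,327.40 − £1,542,700 = £1,744,627.40.
So DOL = total CM / EBIT = £3,287,327.40 / £1,744,627.40 = 1.8843.
%ΔEBIT = DOL × %ΔSales = 1.8843 × -20.9% = -39.4%.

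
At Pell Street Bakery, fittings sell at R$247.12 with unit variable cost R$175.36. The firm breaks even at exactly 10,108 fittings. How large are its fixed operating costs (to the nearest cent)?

R$725,350.08

Unit CM = price − variable cost = R$247.12 − R$175.36 = R$71.76.
Since BE = FC / CM, FC = 10,108 × R$71.76 = R$725,350.08.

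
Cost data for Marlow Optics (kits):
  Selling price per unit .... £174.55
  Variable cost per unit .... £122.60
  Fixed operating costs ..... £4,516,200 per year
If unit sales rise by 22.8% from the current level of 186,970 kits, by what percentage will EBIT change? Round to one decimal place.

At 186,970 units, contribution = 186,970 × £51.95 = £9,713,091.50.
Operating income = contribution − fixed costs = £9,713,091.50 − £4,516,200 = £5,196,891.50.
DOL = contribution ÷ EBIT = £9,713,091.50 ÷ £5,196,891.50 = 1.8690.
%ΔEBIT = DOL × %ΔSales = 1.8690 × +22.8% = +42.6%.

+42.6%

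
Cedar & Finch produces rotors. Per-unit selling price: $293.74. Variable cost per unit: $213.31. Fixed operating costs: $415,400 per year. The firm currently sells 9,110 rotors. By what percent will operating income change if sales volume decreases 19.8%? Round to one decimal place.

Total contribution margin = 9,110 × $80.43 = $732,717.30.
EBIT = $732,717.30 − $415,400 = $317,317.30.
DOL = contribution ÷ EBIT = $732,717.30 ÷ $317,317.30 = 2.3091.
Operating income changes by 2.3091 × -19.8% = -45.7%.

-45.7%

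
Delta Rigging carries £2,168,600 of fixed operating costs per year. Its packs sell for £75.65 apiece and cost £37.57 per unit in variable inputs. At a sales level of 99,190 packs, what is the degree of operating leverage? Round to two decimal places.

2.35

At 99,190 units, contribution = 99,190 × £38.08 = £3,777,155.20.
Subtracting fixed costs: EBIT = £3,777,155.20 − £2,168,600 = £1,608,555.20.
DOL = contribution ÷ EBIT = £3,777,155.20 ÷ £1,608,555.20 = 2.3482.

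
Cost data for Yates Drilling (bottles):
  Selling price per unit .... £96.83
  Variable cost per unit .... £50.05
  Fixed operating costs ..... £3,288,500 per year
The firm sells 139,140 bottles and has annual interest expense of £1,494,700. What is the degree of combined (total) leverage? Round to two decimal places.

3.77

Contribution at this volume is 139,140 × £46.78 = £6,508,969.20.
Operating income = contribution − fixed costs = £6,508,969.20 − £3,288,500 = £3,220,469.20. Interest = £1,494,700.00.
DOL = £6,508,969.20 ÷ £3,220,469.20 = 2.0211; DFL = £3,220,469.20 ÷ £1,725,769.20 = 1.8661.
Combined leverage = 2.0211 × 1.8661 = 3.7716.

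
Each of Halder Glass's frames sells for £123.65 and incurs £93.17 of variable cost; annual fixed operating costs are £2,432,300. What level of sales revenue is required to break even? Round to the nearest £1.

£9,867,254

CM per unit = £123.65 − £93.17 = £30.48; CM ratio = £30.48 / £123.65 = 0.2465.
Break-even sales = FC ÷ CM ratio = £2,432,300 × £123.65 / £30.48 = £9,867,254.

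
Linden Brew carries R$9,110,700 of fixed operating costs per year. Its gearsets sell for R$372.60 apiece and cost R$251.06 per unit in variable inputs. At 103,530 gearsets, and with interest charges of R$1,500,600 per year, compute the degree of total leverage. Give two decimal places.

Total contribution margin = 103,530 × R$121.54 = R$12,583,036.20.
Subtracting fixed costs: EBIT = R$12,583,036.20 − R$9,110,700 = R$3,472,336.20. Interest = R$1,500,600.00, so EBIT − I = R$1,971,736.20.
Degree of total leverage = total CM / (EBIT − interest) = R$12,583,036.20 / R$1,971,736.20 = 6.3817.

6.38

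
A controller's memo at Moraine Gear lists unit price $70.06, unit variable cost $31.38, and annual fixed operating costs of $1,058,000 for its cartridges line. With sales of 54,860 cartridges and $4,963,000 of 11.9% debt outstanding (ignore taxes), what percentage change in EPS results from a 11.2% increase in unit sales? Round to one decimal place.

At 54,860 units, contribution = 54,860 × $38.68 = $2,121,984.80.
Subtracting fixed costs: EBIT = $2,121,984.80 − $1,058,000 = $1,063,984.80.
After interest of $590,597.00, pre-tax earnings = $473,387.80.
Degree of combined leverage = contribution ÷ (EBIT − I) = $2,121,984.80 ÷ $473,387.80 = 4.4826.
%ΔEPS = DCL × %ΔSales = 4.4826 × +11.2% = +50.2%.

+50.2%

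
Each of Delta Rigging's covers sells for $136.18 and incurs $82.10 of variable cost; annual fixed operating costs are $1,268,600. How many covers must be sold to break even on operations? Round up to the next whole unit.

23,458 covers

Contribution margin per unit = $136.18 − $82.10 = $54.08.
Units to break even: $1,268,600 ÷ $54.08 = 23,457.84, rounded up to 23,458.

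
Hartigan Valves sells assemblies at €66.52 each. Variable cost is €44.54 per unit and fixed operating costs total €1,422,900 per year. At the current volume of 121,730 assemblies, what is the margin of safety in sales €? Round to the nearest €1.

Unit CM = price − variable cost = €66.52 − €44.54 = €21.98. Break-even units = €1,422,900 ÷ €21.98 = 64,736.12; break-even revenue = 64,736.12 × €66.52 = €4,306,246.95.
Current sales = 121,730 × €66.52 = €8,097,479.60.
Margin of safety = €8,097,479.60 − €4,306,246.95 = €3,791,233.

€3,791,233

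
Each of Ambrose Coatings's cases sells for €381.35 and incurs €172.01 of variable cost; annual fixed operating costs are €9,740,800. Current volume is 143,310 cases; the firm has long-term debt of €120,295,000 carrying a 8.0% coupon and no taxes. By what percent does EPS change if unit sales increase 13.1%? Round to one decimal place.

Total contribution margin = 143,310 × €209.34 = €30,000,515.40.
Operating income = contribution − fixed costs = €30,000,515.40 − €9,740,800 = €20,259,715.40.
Interest = €9,623,600.00, so EBIT − I = €10,636,115.40.
Degree of combined leverage = contribution ÷ (EBIT − I) = €30,000,515.40 ÷ €10,636,115.40 = 2.8206.
%ΔEPS = DCL × %ΔSales = 2.8206 × +13.1% = +37.0%.

+37.0%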